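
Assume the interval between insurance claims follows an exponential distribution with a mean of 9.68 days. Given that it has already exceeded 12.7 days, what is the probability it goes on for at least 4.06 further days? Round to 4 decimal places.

0.6574

The rate is λ = 1/9.68 = 0.103306 per day.
The exponential is memoryless, so the remaining time is again Exp(λ): the condition X > 12.7 is irrelevant.
P(X > 4.06) = e^(−0.41942) ≈ 0.6574.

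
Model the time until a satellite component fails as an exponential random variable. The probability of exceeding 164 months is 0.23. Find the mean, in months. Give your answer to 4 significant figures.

111.6

e^(−λ·164) = 0.23 ⇒ λ = −ln(0.23)/164 = 0.00896144.
Mean = 1/λ = 111.589 months.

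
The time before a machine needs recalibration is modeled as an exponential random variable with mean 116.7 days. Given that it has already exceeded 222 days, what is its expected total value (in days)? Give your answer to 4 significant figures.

The rate is λ = 1/116.7 = 0.00856898 per day.
By memorylessness, E[X | X > 222] = 222 + 1/λ = 222 + 116.7 = 338.7 days.

338.7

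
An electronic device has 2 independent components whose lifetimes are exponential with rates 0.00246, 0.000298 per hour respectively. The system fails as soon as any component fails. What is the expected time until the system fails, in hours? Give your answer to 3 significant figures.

The time to first failure is exponential with rate Σλ = 0.00246 + 0.000298 = 0.002758.
E[min] = 1/Σλ = 1/0.002758 = 362.582 hours.

363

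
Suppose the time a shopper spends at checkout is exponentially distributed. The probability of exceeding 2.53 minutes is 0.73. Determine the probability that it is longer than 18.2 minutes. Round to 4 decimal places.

e^(−λ·2.53) = 0.73 ⇒ λ = −ln(0.73)/2.53 = 0.124392.
P(X > 18.2) = e^(−0.124392·18.2) = e^(−2.2639) ≈ 0.1039.

0.1039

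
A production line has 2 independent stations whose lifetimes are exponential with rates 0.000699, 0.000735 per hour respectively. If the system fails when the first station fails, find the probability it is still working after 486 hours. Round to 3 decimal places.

0.498

The time to first failure is exponential with rate Σλ = 0.000699 + 0.000735 = 0.001434.
P(min > 486) = e^(−0.001434·486) = e^(−0.69692) ≈ 0.498.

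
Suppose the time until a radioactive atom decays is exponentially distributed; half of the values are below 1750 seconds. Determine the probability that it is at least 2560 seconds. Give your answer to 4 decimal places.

0.3628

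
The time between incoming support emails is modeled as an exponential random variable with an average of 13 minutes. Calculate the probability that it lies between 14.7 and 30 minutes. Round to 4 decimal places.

The rate is λ = 1/13 = 0.0769231 per minute.
P(14.7 < X < 30) = e^(−λ·14.7) − e^(−λ·30) = 0.32278 − 0.09949 ≈ 0.2233.

0.2233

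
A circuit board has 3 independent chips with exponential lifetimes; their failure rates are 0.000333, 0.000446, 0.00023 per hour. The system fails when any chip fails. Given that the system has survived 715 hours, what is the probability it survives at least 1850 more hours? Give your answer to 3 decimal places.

Time to first failure ~ Exp(Σλ) with Σλ = 0.001009.
By memorylessness, P(T > 715+1850 | T > 715) = P(T > 1850) = e^(−0.001009·1850) ≈ 0.155.

0.155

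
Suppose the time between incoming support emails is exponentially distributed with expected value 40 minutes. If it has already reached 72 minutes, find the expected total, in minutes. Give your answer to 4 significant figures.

112.0

The rate is λ = 1/40 = 0.025 per minute.
By memorylessness, E[X | X > 72] = 72 + 1/λ = 72 + 40 = 112 minutes.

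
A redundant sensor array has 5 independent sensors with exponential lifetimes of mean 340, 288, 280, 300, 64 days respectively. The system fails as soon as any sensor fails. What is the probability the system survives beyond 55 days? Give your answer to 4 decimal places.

0.2035

The first failure time is exponential with rate Σλ_i = 1/340 + 1/288 + 1/280 + 1/300 + 1/64 = 0.0289432 per day.
P(min > 55) = e^(−0.0289432·55) = e^(−1.5919) ≈ 0.2035.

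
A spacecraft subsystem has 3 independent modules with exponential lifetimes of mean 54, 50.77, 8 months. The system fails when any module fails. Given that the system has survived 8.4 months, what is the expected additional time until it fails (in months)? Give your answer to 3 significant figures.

6.13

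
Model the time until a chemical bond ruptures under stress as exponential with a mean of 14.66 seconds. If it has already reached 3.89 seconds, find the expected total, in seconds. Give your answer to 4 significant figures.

18.55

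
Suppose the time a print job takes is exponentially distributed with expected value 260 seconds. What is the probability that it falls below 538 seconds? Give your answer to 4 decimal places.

The rate is λ = 1/260 = 0.00384615 per second.
P(X ≤ 538) = 1 − e^(−λ·538) = 1 − e^(−2.0692) ≈ 0.8737.

0.8737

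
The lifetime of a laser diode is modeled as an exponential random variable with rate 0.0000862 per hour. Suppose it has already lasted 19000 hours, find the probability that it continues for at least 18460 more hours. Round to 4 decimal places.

0.2037

The exponential is memoryless, so the remaining time is again Exp(λ): the condition X > 19000 is irrelevant.
P(X > 18460) = e^(−1.5913) ≈ 0.2037.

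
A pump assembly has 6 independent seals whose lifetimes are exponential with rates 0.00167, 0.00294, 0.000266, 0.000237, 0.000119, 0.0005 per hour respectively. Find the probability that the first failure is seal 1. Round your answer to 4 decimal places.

0.2913

The time to first failure is exponential with rate Σλ = 0.00167 + 0.00294 + 0.000266 + 0.000237 + 0.000119 + 0.0005 = 0.005732.
P(seal 1 first) = λ_1/Σλ = 0.00167/0.005732 ≈ 0.2913.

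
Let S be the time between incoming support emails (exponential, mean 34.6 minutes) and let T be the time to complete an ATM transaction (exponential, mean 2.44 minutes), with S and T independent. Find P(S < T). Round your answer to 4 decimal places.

λ_1 = 1/34.6 = 0.0289017, λ_2 = 1/2.44 = 0.409836.
For independent exponentials, P(S < T) = λ_1/(λ_1+λ_2) = 0.0289017/0.438738 ≈ 0.0659.

0.0659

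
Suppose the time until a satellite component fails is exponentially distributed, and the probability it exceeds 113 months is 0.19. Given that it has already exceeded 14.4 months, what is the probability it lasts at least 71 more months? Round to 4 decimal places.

From e^(−λ·113) = 0.19, λ = −ln(0.19)/113 = 0.0146967.
Memoryless: P(X > 14.4+71 | X > 14.4) = P(X > 71) = e^(−0.0146967·71) ≈ 0.3522.

0.3522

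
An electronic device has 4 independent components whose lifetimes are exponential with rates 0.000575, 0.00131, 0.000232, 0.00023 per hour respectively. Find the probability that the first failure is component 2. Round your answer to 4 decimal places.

The time to first failure is exponential with rate Σλ = 0.000575 + 0.00131 + 0.000232 + 0.00023 = 0.002347.
P(component 2 first) = λ_2/Σλ = 0.00131/0.002347 ≈ 0.5582.

0.5582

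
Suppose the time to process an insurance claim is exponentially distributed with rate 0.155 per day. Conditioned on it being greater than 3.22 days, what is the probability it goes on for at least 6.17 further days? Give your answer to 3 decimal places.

By the memoryless property, P(X > 3.22+6.17 | X > 3.22) = P(X > 6.17).
P(X > 6.17) = e^(−0.95635) ≈ 0.384.

0.384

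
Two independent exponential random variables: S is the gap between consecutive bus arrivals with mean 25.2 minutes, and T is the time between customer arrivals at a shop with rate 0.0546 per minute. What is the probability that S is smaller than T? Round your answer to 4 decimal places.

λ_1 = 1/25.2 = 0.0396825, λ_2 = 0.0546.
For independent exponentials, P(S < T) = λ_1/(λ_1+λ_2) = 0.0396825/0.0942825 ≈ 0.4209.

0.4209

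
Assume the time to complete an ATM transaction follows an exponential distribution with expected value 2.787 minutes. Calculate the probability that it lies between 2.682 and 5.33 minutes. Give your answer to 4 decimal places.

The rate is λ = 1/2.787 = 0.358809 per minute.
P(2.682 < X < 5.33) = e^(−λ·2.682) − e^(−λ·5.33) = 0.38200 − 0.14772 ≈ 0.2343.

0.2343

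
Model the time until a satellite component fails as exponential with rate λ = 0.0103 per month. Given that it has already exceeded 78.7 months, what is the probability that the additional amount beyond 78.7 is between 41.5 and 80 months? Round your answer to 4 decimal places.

Memoryless: the residual past 78.7 is again Exp(λ).
P(41.5 < residual < 80) = e^(−λ·41.5) − e^(−λ·80) = 0.65217 − 0.43867 ≈ 0.2135.

0.2135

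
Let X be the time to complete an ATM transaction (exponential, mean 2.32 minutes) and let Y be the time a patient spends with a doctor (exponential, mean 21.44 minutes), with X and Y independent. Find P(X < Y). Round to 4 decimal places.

0.9024

λ_1 = 1/2.32 = 0.431034, λ_2 = 1/21.44 = 0.0466418.
For independent exponentials, P(X < Y) = λ_1/(λ_1+λ_2) = 0.431034/0.477676 ≈ 0.9024.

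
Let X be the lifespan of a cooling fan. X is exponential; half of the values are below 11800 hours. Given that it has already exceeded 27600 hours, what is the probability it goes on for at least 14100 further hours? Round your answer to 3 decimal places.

0.437

For an exponential, median = ln(2)/λ, so λ = ln 2 / 11800 = 0.0000587413 per hour.
P(X > s+t | X > s) = e^(−λ(s+t))/e^(−λs) = e^(−λt), independent of s = 27600.
P(X > 14100) = e^(−0.82825) ≈ 0.437.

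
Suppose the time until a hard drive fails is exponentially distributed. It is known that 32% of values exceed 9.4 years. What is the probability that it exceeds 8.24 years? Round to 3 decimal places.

0.368

e^(−λ·9.4) = 0.32 ⇒ λ = −ln(0.32)/9.4 = 0.121216.
P(X > 8.24) = e^(−0.121216·8.24) = e^(−0.99882) ≈ 0.368.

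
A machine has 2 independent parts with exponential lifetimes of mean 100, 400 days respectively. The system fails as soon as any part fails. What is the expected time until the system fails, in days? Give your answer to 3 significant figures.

80.0

The first failure time is exponential with rate Σλ_i = 1/100 + 1/400 = 0.0125 per day.
E[min] = 1/Σλ = 1/0.0125 = 80 days.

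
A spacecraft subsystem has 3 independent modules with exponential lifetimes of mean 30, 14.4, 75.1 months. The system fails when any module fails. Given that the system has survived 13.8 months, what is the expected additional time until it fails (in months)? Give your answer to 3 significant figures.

8.61

First-failure rate Σλ = 1/30 + 1/14.4 + 1/75.1 = 0.116093.
By memorylessness the expected residual is 1/Σλ = 8.61376 months, regardless of the 13.8 already elapsed.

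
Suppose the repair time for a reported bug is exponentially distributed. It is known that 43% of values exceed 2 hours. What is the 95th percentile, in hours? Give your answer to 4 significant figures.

e^(−λ·2) = 0.43 ⇒ λ = −ln(0.43)/2 = 0.421985.
95th percentile: 1 − e^(−λt) = 0.95, t = −ln(0.05)/λ = 7.09914 hours.

7.099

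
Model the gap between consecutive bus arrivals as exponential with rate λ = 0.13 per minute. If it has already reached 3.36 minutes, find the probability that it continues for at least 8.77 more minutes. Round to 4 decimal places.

0.3198

The exponential is memoryless, so the remaining time is again Exp(λ): the condition X > 3.36 is irrelevant.
P(X > 8.77) = e^(−1.1401) ≈ 0.3198.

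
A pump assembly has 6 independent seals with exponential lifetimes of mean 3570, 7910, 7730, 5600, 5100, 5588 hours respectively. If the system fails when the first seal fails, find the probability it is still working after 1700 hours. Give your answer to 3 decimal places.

0.157

The first failure time is exponential with rate Σλ_i = 1/3570 + 1/7910 + 1/7730 + 1/5600 + 1/5100 + 1/5588 = 0.00108951 per hour.
P(min > 1700) = e^(−0.00108951·1700) = e^(−1.8522) ≈ 0.157.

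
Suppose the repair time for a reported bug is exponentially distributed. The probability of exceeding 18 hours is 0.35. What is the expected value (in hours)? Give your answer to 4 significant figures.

17.15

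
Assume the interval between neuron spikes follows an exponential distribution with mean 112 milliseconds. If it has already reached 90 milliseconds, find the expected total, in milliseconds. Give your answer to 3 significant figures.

202

The rate is λ = 1/112 = 0.00892857 per millisecond.
By memorylessness, E[X | X > 90] = 90 + 1/λ = 90 + 112 = 202 milliseconds.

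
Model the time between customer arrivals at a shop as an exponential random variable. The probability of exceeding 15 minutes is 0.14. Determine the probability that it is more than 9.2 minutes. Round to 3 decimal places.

e^(−λ·15) = 0.14 ⇒ λ = −ln(0.14)/15 = 0.131074.
P(X > 9.2) = e^(−0.131074·9.2) = e^(−1.2059) ≈ 0.299.

0.299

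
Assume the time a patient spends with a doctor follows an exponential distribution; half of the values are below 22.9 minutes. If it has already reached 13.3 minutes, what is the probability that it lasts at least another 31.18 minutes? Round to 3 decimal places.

For an exponential, median = ln(2)/λ, so λ = ln 2 / 22.9 = 0.0302684 per minute.
By the memoryless property, P(X > 13.3+31.18 | X > 13.3) = P(X > 31.18).
P(X > 31.18) = e^(−0.94377) ≈ 0.389.

0.389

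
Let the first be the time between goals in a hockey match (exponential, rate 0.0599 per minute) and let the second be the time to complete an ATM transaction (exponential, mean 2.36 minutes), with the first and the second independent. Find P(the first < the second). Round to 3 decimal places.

0.124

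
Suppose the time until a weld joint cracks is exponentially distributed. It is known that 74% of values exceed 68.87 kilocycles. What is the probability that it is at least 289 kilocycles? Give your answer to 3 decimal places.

e^(−λ·68.87) = 0.74 ⇒ λ = −ln(0.74)/68.87 = 0.00437208.
P(X > 289) = e^(−0.00437208·289) = e^(−1.2635) ≈ 0.283.

0.283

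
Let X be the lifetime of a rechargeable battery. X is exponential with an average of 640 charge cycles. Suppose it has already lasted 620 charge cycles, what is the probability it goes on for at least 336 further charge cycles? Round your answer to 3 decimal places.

0.592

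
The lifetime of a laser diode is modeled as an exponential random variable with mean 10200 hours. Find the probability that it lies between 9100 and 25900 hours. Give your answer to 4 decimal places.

0.3308

The rate is λ = 1/10200 = 0.0000980392 per hour.
P(9100 < X < 25900) = e^(−λ·9100) − e^(−λ·25900) = 0.40977 − 0.07893 ≈ 0.3308.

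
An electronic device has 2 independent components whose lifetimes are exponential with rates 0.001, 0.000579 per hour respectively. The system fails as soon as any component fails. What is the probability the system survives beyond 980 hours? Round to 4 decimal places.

0.2128

The time to first failure is exponential with rate Σλ = 0.001 + 0.000579 = 0.001579.
P(min > 980) = e^(−0.001579·980) = e^(−1.5474) ≈ 0.2128.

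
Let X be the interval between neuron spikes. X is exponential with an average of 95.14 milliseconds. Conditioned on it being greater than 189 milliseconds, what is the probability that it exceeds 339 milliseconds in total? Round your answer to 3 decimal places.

0.207

The rate is λ = 1/95.14 = 0.0105108 per millisecond.
By the memoryless property, P(X > 189+150 | X > 189) = P(X > 150).
P(X > 150) = e^(−1.5766) ≈ 0.207.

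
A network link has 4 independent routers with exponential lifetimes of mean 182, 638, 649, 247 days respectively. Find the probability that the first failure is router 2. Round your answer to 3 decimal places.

0.124

Rates: λ_i = 1/mean_i → 0.00549451, 0.0015674, 0.00154083, 0.00404858; Σλ = 0.0126513.
P(router 2 first) = λ_2/Σλ = 0.0015674/0.0126513 ≈ 0.124.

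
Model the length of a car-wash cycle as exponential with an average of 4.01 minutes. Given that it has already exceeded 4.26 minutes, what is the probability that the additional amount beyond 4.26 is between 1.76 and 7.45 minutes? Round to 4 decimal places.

The rate is λ = 1/4.01 = 0.249377 per minute.
Memoryless: the residual past 4.26 is again Exp(λ).
P(1.76 < residual < 7.45) = e^(−λ·1.76) − e^(−λ·7.45) = 0.64474 − 0.15601 ≈ 0.4887.

0.4887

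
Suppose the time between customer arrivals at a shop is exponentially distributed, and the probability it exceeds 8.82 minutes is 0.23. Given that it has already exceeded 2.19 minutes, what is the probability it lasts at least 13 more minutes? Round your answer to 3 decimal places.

From e^(−λ·8.82) = 0.23, λ = −ln(0.23)/8.82 = 0.16663.
Memoryless: P(X > 2.19+13 | X > 2.19) = P(X > 13) = e^(−0.16663·13) ≈ 0.115.

0.115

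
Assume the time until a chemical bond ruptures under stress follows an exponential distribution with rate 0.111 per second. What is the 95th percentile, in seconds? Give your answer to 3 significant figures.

27.0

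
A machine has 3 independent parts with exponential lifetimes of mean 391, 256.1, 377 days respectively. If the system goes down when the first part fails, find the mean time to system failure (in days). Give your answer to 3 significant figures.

110

The first failure time is exponential with rate Σλ_i = 1/391 + 1/256.1 + 1/377 = 0.00911479 per day.
E[min] = 1/Σλ = 1/0.00911479 = 109.712 days.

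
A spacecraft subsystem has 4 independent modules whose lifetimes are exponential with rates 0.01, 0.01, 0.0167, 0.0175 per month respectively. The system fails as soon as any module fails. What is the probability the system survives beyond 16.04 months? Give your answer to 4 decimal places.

0.4192

The time to first failure is exponential with rate Σλ = 0.01 + 0.01 + 0.0167 + 0.0175 = 0.0542.
P(min > 16.04) = e^(−0.0542·16.04) = e^(−0.86937) ≈ 0.4192.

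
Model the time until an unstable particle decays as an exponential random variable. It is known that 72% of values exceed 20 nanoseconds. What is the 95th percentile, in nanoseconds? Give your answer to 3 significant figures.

182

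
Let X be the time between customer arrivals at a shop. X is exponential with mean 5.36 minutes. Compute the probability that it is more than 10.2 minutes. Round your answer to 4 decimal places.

0.1491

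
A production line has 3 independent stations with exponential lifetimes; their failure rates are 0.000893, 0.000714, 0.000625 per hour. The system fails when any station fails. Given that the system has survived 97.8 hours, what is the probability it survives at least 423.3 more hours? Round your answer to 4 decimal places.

0.3888

Time to first failure ~ Exp(Σλ) with Σλ = 0.002232.
By memorylessness, P(T > 97.8+423.3 | T > 97.8) = P(T > 423.3) = e^(−0.002232·423.3) ≈ 0.3888.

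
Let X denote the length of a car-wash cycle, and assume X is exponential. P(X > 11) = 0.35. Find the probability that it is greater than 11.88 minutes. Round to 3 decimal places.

0.322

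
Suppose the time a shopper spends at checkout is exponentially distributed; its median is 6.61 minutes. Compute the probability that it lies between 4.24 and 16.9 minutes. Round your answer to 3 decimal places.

0.471

For an exponential, median = ln(2)/λ, so λ = ln 2 / 6.61 = 0.104863 per minute.
P(4.24 < X < 16.9) = e^(−λ·4.24) − e^(−λ·16.9) = 0.64107 − 0.16996 ≈ 0.471.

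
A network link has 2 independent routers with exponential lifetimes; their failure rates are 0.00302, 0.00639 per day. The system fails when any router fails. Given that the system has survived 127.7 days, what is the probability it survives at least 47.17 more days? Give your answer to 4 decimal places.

0.6415

Time to first failure ~ Exp(Σλ) with Σλ = 0.00941.
By memorylessness, P(T > 127.7+47.17 | T > 127.7) = P(T > 47.17) = e^(−0.00941·47.17) ≈ 0.6415.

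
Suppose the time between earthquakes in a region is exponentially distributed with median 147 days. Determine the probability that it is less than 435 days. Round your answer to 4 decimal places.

0.8714

For an exponential, median = ln(2)/λ, so λ = ln 2 / 147 = 0.00471529 per day.
P(X ≤ 435) = 1 − e^(−λ·435) = 1 − e^(−2.0511) ≈ 0.8714.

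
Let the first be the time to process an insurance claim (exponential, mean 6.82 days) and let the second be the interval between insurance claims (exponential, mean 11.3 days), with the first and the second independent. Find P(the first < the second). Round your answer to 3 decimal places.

0.624

λ_1 = 1/6.82 = 0.146628, λ_2 = 1/11.3 = 0.0884956.
For independent exponentials, P(the first < the second) = λ_1/(λ_1+λ_2) = 0.146628/0.235123 ≈ 0.624.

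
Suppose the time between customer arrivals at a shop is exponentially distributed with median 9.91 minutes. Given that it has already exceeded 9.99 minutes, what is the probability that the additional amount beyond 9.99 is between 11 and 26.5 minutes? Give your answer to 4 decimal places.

0.3066

For an exponential, median = ln(2)/λ, so λ = ln 2 / 9.91 = 0.0699442 per minute.
Memoryless: the residual past 9.99 is again Exp(λ).
P(11 < residual < 26.5) = e^(−λ·11) − e^(−λ·26.5) = 0.46330 − 0.15668 ≈ 0.3066.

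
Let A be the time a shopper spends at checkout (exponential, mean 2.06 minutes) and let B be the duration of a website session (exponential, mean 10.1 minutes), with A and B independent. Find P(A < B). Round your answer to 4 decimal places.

λ_1 = 1/2.06 = 0.485437, λ_2 = 1/10.1 = 0.0990099.
For independent exponentials, P(A < B) = λ_1/(λ_1+λ_2) = 0.485437/0.584447 ≈ 0.8306.

0.8306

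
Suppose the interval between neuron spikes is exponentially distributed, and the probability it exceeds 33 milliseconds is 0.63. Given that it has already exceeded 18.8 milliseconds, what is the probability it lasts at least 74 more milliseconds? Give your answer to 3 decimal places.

0.355

From e^(−λ·33) = 0.63, λ = −ln(0.63)/33 = 0.0140011.
Memoryless: P(X > 18.8+74 | X > 18.8) = P(X > 74) = e^(−0.0140011·74) ≈ 0.355.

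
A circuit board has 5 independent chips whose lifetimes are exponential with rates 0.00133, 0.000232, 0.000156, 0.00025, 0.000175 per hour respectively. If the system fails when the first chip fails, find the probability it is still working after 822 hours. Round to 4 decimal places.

0.1718

The time to first failure is exponential with rate Σλ = 0.00133 + 0.000232 + 0.000156 + 0.00025 + 0.000175 = 0.002143.
P(min > 822) = e^(−0.002143·822) = e^(−1.7615) ≈ 0.1718.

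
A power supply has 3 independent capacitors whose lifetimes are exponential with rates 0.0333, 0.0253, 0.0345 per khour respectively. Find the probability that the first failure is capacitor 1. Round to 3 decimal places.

0.358

The time to first failure is exponential with rate Σλ = 0.0333 + 0.0253 + 0.0345 = 0.0931.
P(capacitor 1 first) = λ_1/Σλ = 0.0333/0.0931 ≈ 0.358.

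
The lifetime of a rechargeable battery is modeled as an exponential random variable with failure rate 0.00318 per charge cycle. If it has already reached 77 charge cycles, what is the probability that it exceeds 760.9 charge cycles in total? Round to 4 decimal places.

0.1136

By the memoryless property, P(X > 77+683.9 | X > 77) = P(X > 683.9).
P(X > 683.9) = e^(−2.1748) ≈ 0.1136.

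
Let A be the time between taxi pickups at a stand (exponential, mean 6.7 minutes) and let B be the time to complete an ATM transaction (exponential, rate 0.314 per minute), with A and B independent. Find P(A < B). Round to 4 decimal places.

λ_1 = 1/6.7 = 0.149254, λ_2 = 0.314.
For independent exponentials, P(A < B) = λ_1/(λ_1+λ_2) = 0.149254/0.463254 ≈ 0.3222.

0.3222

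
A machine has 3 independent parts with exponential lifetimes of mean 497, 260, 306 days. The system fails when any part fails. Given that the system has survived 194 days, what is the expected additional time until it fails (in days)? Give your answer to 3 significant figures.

110

First-failure rate Σλ = 1/497 + 1/260 + 1/306 = 0.0091262.
By memorylessness the expected residual is 1/Σλ = 109.575 days, regardless of the 194 already elapsed.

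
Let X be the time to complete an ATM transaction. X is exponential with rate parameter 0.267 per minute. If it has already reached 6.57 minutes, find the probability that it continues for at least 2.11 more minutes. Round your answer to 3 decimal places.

The exponential is memoryless, so the remaining time is again Exp(λ): the condition X > 6.57 is irrelevant.
P(X > 2.11) = e^(−0.56337) ≈ 0.569.

0.569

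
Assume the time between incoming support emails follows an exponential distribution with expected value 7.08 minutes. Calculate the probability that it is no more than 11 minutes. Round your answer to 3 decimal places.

0.789

The rate is λ = 1/7.08 = 0.141243 per minute.
P(X ≤ 11) = 1 − e^(−λ·11) = 1 − e^(−1.5537) ≈ 0.789.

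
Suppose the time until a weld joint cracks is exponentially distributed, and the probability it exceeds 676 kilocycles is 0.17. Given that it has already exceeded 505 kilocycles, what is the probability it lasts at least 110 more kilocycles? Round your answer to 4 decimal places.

From e^(−λ·676) = 0.17, λ = −ln(0.17)/676 = 0.00262124.
Memoryless: P(X > 505+110 | X > 505) = P(X > 110) = e^(−0.00262124·110) ≈ 0.7495.

0.7495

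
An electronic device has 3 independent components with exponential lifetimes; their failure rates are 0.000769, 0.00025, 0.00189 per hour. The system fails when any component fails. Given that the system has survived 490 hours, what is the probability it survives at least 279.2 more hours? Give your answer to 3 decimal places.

Time to first failure ~ Exp(Σλ) with Σλ = 0.002909.
By memorylessness, P(T > 490+279.2 | T > 490) = P(T > 279.2) = e^(−0.002909·279.2) ≈ 0.444.

0.444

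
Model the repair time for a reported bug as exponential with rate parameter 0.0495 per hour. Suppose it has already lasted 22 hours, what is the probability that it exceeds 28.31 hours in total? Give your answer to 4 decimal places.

0.7317

The exponential is memoryless, so the remaining time is again Exp(λ): the condition X > 22 is irrelevant.
P(X > 6.31) = e^(−0.31234) ≈ 0.7317.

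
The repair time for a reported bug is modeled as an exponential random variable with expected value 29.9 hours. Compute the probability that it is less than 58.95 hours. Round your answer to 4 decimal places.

The rate is λ = 1/29.9 = 0.0334448 per hour.
P(X ≤ 58.95) = 1 − e^(−λ·58.95) = 1 − e^(−1.9716) ≈ 0.8608.

0.8608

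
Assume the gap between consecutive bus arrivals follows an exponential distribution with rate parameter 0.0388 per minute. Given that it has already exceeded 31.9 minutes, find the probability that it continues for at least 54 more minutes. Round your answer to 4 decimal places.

By the memoryless property, P(X > 31.9+54 | X > 31.9) = P(X > 54).
P(X > 54) = e^(−2.0952) ≈ 0.1230.

0.1230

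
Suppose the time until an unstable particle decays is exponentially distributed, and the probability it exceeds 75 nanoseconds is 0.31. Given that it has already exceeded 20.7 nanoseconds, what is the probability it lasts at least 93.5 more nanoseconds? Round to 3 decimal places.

From e^(−λ·75) = 0.31, λ = −ln(0.31)/75 = 0.0156158.
Memoryless: P(X > 20.7+93.5 | X > 20.7) = P(X > 93.5) = e^(−0.0156158·93.5) ≈ 0.232.

0.232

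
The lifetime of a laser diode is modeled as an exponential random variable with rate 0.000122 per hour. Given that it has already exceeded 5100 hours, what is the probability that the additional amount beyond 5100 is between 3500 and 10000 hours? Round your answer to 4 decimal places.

Memoryless: the residual past 5100 is again Exp(λ).
P(3500 < residual < 10000) = e^(−λ·3500) − e^(−λ·10000) = 0.65246 − 0.29523 ≈ 0.3572.

0.3572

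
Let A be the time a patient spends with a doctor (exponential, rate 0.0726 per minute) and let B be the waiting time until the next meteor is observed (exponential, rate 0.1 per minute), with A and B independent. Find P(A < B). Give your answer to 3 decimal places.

0.421

λ_1 = 0.0726, λ_2 = 0.1.
For independent exponentials, P(A < B) = λ_1/(λ_1+λ_2) = 0.0726/0.1726 ≈ 0.421.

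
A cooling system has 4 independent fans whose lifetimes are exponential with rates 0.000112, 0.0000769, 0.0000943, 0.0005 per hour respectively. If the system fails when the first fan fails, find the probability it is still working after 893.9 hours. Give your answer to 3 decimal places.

0.497

The time to first failure is exponential with rate Σλ = 0.000112 + 0.0000769 + 0.0000943 + 0.0005 = 0.0007832.
P(min > 893.9) = e^(−0.0007832·893.9) = e^(−0.7001) ≈ 0.497.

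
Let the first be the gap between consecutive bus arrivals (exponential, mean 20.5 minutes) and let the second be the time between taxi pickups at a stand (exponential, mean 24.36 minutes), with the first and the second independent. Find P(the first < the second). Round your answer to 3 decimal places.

λ_1 = 1/20.5 = 0.0487805, λ_2 = 1/24.36 = 0.0410509.
For independent exponentials, P(the first < the second) = λ_1/(λ_1+λ_2) = 0.0487805/0.0898314 ≈ 0.543.

0.543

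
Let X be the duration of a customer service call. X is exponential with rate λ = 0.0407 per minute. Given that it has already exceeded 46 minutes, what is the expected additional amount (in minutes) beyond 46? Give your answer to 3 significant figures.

By memorylessness, the remaining amount past any threshold is again Exp(λ) with mean 1/λ = 24.57 minutes.

24.6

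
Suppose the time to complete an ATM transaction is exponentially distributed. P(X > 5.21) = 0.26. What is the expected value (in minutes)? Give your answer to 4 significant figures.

3.868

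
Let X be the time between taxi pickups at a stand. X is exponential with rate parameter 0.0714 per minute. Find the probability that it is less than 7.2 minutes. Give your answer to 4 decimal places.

P(X ≤ 7.2) = 1 − e^(−λ·7.2) = 1 − e^(−0.51408) ≈ 0.4019.

0.4019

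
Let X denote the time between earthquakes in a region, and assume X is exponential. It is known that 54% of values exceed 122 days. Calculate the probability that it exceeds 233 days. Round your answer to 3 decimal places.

e^(−λ·122) = 0.54 ⇒ λ = −ln(0.54)/122 = 0.00505071.
P(X > 233) = e^(−0.00505071·233) = e^(−1.1768) ≈ 0.308.

0.308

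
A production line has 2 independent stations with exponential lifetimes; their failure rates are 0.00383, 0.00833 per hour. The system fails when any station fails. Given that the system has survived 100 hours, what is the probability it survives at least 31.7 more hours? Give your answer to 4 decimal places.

0.6801

Time to first failure ~ Exp(Σλ) with Σλ = 0.01216.
By memorylessness, P(T > 100+31.7 | T > 100) = P(T > 31.7) = e^(−0.01216·31.7) ≈ 0.6801.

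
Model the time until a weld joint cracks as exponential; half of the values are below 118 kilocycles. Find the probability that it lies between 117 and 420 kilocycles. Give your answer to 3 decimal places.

For an exponential, median = ln(2)/λ, so λ = ln 2 / 118 = 0.00587413 per kilocycle.
P(117 < X < 420) = e^(−λ·117) − e^(−λ·420) = 0.50295 − 0.08483 ≈ 0.418.

0.418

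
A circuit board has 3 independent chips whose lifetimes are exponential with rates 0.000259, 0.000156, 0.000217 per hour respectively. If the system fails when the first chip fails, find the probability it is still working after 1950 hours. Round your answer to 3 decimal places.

0.292

The time to first failure is exponential with rate Σλ = 0.000259 + 0.000156 + 0.000217 = 0.000632.
P(min > 1950) = e^(−0.000632·1950) = e^(−1.2324) ≈ 0.292.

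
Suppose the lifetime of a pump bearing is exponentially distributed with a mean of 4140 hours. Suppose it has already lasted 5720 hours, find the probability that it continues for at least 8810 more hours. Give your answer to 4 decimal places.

The rate is λ = 1/4140 = 0.000241546 per hour.
By the memoryless property, P(X > 5720+8810 | X > 5720) = P(X > 8810).
P(X > 8810) = e^(−2.128) ≈ 0.1191.

0.1191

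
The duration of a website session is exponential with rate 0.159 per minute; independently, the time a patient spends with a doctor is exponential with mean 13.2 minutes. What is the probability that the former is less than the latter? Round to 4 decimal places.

λ_1 = 0.159, λ_2 = 1/13.2 = 0.0757576.
For independent exponentials, P(the former < the latter) = λ_1/(λ_1+λ_2) = 0.159/0.234758 ≈ 0.6773.

0.6773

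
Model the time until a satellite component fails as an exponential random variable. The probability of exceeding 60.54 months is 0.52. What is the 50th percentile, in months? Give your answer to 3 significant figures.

e^(−λ·60.54) = 0.52 ⇒ λ = −ln(0.52)/60.54 = 0.0108016.
50th percentile: 1 − e^(−λt) = 0.5, t = −ln(0.5)/λ = 64.171 months.

64.2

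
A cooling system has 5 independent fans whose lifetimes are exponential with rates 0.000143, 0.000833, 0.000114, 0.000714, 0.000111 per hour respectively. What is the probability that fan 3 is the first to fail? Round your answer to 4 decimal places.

0.0595

The time to first failure is exponential with rate Σλ = 0.000143 + 0.000833 + 0.000114 + 0.000714 + 0.000111 = 0.001915.
P(fan 3 first) = λ_3/Σλ = 0.000114/0.001915 ≈ 0.0595.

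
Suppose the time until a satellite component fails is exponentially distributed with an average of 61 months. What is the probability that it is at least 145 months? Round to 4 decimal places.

The rate is λ = 1/61 = 0.0163934 per month.
P(X > 145) = e^(−λ·145) = e^(−2.377) ≈ 0.0928.

0.0928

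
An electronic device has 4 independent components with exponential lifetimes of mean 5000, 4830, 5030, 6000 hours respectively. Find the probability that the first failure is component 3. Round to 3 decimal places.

Rates: λ_i = 1/mean_i → 0.0002, 0.000207039, 0.000198807, 0.000166667; Σλ = 0.000772513.
P(component 3 first) = λ_3/Σλ = 0.000198807/0.000772513 ≈ 0.257.

0.257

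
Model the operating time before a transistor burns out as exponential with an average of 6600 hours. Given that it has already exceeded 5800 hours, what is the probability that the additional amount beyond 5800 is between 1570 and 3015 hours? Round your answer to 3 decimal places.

0.155

The rate is λ = 1/6600 = 0.000151515 per hour.
Memoryless: the residual past 5800 is again Exp(λ).
P(1570 < residual < 3015) = e^(−λ·1570) − e^(−λ·3015) = 0.78830 − 0.63330 ≈ 0.155.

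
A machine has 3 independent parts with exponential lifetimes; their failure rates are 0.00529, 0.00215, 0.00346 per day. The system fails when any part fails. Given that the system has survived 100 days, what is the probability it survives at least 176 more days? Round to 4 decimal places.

0.1468

Time to first failure ~ Exp(Σλ) with Σλ = 0.0109.
By memorylessness, P(T > 100+176 | T > 100) = P(T > 176) = e^(−0.0109·176) ≈ 0.1468.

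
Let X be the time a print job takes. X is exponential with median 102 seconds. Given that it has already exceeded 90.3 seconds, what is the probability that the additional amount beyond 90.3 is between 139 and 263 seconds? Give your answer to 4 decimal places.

For an exponential, median = ln(2)/λ, so λ = ln 2 / 102 = 0.00679556 per second.
Memoryless: the residual past 90.3 is again Exp(λ).
P(139 < residual < 263) = e^(−λ·139) − e^(−λ·263) = 0.38884 − 0.16742 ≈ 0.2214.

0.2214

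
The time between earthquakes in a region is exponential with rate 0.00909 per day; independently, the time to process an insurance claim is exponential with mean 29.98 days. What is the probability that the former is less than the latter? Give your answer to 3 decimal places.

λ_1 = 0.00909, λ_2 = 1/29.98 = 0.0333556.
For independent exponentials, P(the former < the latter) = λ_1/(λ_1+λ_2) = 0.00909/0.0424456 ≈ 0.214.

0.214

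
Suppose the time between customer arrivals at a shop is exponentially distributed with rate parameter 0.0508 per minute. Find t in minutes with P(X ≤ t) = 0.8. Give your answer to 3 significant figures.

31.7

Set 1 − e^(−λt) = 0.8, so t = −ln(0.2)/λ = 1.6094/0.0508 ≈ 31.6818 minutes.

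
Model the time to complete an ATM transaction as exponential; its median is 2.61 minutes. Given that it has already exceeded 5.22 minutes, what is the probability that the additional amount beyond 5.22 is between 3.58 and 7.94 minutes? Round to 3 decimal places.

For an exponential, median = ln(2)/λ, so λ = ln 2 / 2.61 = 0.265574 per minute.
Memoryless: the residual past 5.22 is again Exp(λ).
P(3.58 < residual < 7.94) = e^(−λ·3.58) − e^(−λ·7.94) = 0.38645 − 0.12140 ≈ 0.265.

0.265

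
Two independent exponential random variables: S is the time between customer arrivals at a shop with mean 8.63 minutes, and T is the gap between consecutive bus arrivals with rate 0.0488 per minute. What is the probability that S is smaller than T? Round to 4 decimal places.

0.7037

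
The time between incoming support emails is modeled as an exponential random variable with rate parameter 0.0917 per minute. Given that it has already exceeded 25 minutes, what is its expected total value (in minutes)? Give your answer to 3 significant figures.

By memorylessness, E[X | X > 25] = 25 + 1/λ = 25 + 10.9051 = 35.9051 minutes.

35.9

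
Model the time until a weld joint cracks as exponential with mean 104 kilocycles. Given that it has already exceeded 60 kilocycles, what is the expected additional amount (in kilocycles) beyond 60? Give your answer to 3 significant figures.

104

The rate is λ = 1/104 = 0.00961538 per kilocycle.
By memorylessness, the remaining amount past any threshold is again Exp(λ) with mean 1/λ = 104 kilocycles.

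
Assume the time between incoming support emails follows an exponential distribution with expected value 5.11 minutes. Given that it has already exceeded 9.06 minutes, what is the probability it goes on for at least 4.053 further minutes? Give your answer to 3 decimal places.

0.452

The rate is λ = 1/5.11 = 0.195695 per minute.
P(X > s+t | X > s) = e^(−λ(s+t))/e^(−λs) = e^(−λt), independent of s = 9.06.
P(X > 4.053) = e^(−0.79315) ≈ 0.452.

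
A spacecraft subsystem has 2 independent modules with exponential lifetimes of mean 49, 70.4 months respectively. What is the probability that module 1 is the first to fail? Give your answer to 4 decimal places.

0.5896

Rates: λ_i = 1/mean_i → 0.0204082, 0.0142045; Σλ = 0.0346127.
P(module 1 first) = λ_1/Σλ = 0.0204082/0.0346127 ≈ 0.5896.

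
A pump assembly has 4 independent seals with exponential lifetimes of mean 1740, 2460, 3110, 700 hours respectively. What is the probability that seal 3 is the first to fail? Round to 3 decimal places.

Rates: λ_i = 1/mean_i → 0.000574713, 0.000406504, 0.000321543, 0.00142857; Σλ = 0.00273133.
P(seal 3 first) = λ_3/Σλ = 0.000321543/0.00273133 ≈ 0.118.

0.118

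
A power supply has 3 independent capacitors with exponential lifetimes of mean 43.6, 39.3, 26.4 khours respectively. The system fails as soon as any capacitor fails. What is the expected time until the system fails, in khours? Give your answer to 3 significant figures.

11.6

The first failure time is exponential with rate Σλ_i = 1/43.6 + 1/39.3 + 1/26.4 = 0.0862599 per khour.
E[min] = 1/Σλ = 1/0.0862599 = 11.5929 khours.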